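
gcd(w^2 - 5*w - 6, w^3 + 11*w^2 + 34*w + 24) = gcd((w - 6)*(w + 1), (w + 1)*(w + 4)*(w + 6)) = w + 1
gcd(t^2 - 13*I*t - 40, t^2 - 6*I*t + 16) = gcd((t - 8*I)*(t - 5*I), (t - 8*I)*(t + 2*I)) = t - 8*I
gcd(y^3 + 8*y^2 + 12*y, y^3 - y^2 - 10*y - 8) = y + 2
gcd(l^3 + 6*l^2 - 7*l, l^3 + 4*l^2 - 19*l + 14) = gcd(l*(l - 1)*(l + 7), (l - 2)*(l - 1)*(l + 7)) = l^2 + 6*l - 7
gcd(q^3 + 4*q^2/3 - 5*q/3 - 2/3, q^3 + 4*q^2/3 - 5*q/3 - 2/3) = q^3 + 4*q^2/3 - 5*q/3 - 2/3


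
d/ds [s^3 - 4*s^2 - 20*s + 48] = 3*s^2 - 8*s - 20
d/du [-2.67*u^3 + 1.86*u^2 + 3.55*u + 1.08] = -8.01*u^2 + 3.72*u + 3.55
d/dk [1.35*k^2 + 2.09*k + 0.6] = 2.7*k + 2.09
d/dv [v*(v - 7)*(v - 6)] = 3*v^2 - 26*v + 42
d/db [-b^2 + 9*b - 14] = 9 - 2*b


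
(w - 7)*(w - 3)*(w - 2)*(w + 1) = w^4 - 11*w^3 + 29*w^2 - w - 42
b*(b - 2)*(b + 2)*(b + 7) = b^4 + 7*b^3 - 4*b^2 - 28*b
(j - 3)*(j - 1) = j^2 - 4*j + 3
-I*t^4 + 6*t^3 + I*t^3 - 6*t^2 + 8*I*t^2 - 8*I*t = t*(t + 2*I)*(t + 4*I)*(-I*t + I)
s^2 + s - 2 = (s - 1)*(s + 2)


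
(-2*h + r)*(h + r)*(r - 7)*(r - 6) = -2*h^2*r^2 + 26*h^2*r - 84*h^2 - h*r^3 + 13*h*r^2 - 42*h*r + r^4 - 13*r^3 + 42*r^2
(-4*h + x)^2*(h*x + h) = 16*h^3*x + 16*h^3 - 8*h^2*x^2 - 8*h^2*x + h*x^3 + h*x^2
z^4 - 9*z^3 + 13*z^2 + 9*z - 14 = (z - 7)*(z - 2)*(z - 1)*(z + 1)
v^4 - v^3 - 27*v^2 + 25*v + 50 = (v - 5)*(v - 2)*(v + 1)*(v + 5)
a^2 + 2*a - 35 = (a - 5)*(a + 7)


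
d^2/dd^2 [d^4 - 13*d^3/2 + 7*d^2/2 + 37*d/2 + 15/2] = 12*d^2 - 39*d + 7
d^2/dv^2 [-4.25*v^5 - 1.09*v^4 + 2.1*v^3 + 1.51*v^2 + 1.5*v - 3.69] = -85.0*v^3 - 13.08*v^2 + 12.6*v + 3.02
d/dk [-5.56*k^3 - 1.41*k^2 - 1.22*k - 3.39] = -16.68*k^2 - 2.82*k - 1.22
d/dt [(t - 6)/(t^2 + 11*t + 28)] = (t^2 + 11*t - (t - 6)*(2*t + 11) + 28)/(t^2 + 11*t + 28)^2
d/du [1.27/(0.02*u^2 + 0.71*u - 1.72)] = (-0.0508*u - 0.9017)/(0.02*u^2 + 0.71*u - 1.72)^2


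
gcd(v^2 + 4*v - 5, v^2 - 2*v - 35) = v + 5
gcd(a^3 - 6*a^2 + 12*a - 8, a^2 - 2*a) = a - 2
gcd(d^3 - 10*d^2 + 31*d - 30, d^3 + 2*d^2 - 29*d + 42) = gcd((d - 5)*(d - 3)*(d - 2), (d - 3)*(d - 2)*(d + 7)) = d^2 - 5*d + 6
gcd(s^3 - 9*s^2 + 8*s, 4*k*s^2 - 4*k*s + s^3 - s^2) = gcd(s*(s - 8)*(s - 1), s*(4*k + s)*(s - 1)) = s^2 - s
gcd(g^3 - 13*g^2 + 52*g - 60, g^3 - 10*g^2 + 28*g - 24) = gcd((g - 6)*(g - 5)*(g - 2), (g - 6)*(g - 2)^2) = g^2 - 8*g + 12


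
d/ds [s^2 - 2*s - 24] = 2*s - 2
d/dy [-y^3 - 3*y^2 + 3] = 3*y*(-y - 2)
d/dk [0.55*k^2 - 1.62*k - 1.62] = 1.1*k - 1.62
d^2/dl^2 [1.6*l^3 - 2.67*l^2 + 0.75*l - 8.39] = 9.6*l - 5.34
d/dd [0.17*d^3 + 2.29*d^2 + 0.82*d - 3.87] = 0.51*d^2 + 4.58*d + 0.82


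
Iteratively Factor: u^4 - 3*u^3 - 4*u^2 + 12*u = (u + 2)*(u^3 - 5*u^2 + 6*u) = (u - 3)*(u + 2)*(u^2 - 2*u) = (u - 3)*(u - 2)*(u + 2)*(u)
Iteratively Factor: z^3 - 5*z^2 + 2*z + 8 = (z - 4)*(z^2 - z - 2) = (z - 4)*(z + 1)*(z - 2)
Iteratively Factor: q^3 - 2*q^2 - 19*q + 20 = (q - 5)*(q^2 + 3*q - 4) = (q - 5)*(q - 1)*(q + 4)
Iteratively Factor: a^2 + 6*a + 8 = (a + 2)*(a + 4)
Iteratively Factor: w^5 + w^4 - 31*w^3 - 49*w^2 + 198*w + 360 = (w + 3)*(w^4 - 2*w^3 - 25*w^2 + 26*w + 120) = (w - 5)*(w + 3)*(w^3 + 3*w^2 - 10*w - 24) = (w - 5)*(w + 3)*(w + 4)*(w^2 - w - 6) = (w - 5)*(w - 3)*(w + 3)*(w + 4)*(w + 2)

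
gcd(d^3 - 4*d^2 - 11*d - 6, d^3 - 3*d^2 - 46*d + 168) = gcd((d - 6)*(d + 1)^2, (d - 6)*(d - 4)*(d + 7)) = d - 6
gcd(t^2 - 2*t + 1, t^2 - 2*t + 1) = t^2 - 2*t + 1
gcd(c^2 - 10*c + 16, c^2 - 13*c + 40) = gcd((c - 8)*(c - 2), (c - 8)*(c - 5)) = c - 8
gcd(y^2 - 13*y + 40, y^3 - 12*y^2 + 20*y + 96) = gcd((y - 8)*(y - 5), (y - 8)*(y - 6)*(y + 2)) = y - 8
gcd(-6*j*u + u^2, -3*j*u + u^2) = u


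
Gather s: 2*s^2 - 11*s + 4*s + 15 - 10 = 2*s^2 - 7*s + 5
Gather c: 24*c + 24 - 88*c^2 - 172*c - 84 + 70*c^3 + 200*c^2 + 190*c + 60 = 70*c^3 + 112*c^2 + 42*c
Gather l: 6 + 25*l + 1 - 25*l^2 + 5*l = -25*l^2 + 30*l + 7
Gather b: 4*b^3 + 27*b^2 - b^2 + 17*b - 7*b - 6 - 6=4*b^3 + 26*b^2 + 10*b - 12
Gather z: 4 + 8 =12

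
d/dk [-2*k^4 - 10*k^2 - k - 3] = -8*k^3 - 20*k - 1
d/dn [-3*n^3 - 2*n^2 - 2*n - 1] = -9*n^2 - 4*n - 2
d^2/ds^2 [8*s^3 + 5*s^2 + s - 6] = 48*s + 10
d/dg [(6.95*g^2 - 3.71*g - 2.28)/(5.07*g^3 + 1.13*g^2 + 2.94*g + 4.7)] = (-35.2365*g^4 + 37.6194*g^3 + 59.3041*g^2 + 70.4828*g - 10.7338)/(25.7049*g^6 + 11.4582*g^5 + 31.0885*g^4 + 54.3024*g^3 + 19.2656*g^2 + 27.636*g + 22.09)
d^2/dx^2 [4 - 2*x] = 0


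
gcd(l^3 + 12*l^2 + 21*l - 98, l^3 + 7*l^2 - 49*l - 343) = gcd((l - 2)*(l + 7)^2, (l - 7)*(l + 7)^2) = l^2 + 14*l + 49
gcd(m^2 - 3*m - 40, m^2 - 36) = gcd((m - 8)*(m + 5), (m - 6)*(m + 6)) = 1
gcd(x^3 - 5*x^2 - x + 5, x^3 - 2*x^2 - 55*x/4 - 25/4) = x - 5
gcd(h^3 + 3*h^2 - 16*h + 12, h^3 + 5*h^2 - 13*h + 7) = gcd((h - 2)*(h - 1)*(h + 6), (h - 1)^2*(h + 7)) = h - 1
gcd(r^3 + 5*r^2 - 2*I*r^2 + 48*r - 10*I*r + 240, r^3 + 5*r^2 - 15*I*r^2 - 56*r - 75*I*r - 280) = r^2 + r*(5 - 8*I) - 40*I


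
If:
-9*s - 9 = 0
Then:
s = -1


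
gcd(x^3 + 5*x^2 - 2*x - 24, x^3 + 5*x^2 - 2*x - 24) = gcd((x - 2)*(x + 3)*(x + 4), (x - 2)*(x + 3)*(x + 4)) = x^3 + 5*x^2 - 2*x - 24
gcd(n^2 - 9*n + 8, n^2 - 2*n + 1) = n - 1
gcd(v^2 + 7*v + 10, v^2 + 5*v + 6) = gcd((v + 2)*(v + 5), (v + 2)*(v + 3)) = v + 2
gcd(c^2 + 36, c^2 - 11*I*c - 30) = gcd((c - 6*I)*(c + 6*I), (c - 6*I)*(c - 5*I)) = c - 6*I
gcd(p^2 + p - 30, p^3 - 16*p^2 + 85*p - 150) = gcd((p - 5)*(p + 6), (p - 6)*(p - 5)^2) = p - 5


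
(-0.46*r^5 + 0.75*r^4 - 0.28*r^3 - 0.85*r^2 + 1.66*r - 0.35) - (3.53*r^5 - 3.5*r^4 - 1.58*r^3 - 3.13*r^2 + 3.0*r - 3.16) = -3.99*r^5 + 4.25*r^4 + 1.3*r^3 + 2.28*r^2 - 1.34*r + 2.81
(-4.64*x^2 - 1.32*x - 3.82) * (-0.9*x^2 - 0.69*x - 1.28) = 4.176*x^4 + 4.3896*x^3 + 10.288*x^2 + 4.3254*x + 4.8896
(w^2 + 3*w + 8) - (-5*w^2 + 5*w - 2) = 6*w^2 - 2*w + 10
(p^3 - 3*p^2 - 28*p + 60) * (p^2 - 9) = p^5 - 3*p^4 - 37*p^3 + 87*p^2 + 252*p - 540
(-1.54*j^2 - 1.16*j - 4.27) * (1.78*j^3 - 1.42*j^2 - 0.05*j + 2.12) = -2.7412*j^5 + 0.122*j^4 - 5.8764*j^3 + 2.8566*j^2 - 2.2457*j - 9.0524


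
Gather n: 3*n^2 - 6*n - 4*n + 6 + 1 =3*n^2 - 10*n + 7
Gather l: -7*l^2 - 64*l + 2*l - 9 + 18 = -7*l^2 - 62*l + 9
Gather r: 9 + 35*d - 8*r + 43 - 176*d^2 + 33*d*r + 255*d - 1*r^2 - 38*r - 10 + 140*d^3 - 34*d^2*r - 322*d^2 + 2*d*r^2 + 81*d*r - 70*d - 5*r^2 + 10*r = 140*d^3 - 498*d^2 + 220*d + r^2*(2*d - 6) + r*(-34*d^2 + 114*d - 36) + 42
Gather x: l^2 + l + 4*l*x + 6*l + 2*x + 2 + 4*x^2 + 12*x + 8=l^2 + 7*l + 4*x^2 + x*(4*l + 14) + 10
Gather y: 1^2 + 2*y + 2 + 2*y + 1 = 4*y + 4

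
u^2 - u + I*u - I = (u - 1)*(u + I)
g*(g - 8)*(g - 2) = g^3 - 10*g^2 + 16*g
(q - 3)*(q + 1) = q^2 - 2*q - 3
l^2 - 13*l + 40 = (l - 8)*(l - 5)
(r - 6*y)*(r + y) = r^2 - 5*r*y - 6*y^2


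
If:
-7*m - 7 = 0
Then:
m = -1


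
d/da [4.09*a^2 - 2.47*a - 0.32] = 8.18*a - 2.47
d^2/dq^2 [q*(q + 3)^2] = 6*q + 12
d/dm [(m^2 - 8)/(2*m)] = 1/2 + 4/m^2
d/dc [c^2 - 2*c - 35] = 2*c - 2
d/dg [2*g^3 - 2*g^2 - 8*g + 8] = 6*g^2 - 4*g - 8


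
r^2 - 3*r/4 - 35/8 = (r - 5/2)*(r + 7/4)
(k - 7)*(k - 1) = k^2 - 8*k + 7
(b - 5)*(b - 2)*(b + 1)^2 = b^4 - 5*b^3 - 3*b^2 + 13*b + 10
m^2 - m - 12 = (m - 4)*(m + 3)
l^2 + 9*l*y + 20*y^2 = (l + 4*y)*(l + 5*y)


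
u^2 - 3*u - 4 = (u - 4)*(u + 1)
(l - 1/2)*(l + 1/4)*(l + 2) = l^3 + 7*l^2/4 - 5*l/8 - 1/4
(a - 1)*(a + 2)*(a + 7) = a^3 + 8*a^2 + 5*a - 14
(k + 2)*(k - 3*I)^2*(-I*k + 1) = -I*k^4 - 5*k^3 - 2*I*k^3 - 10*k^2 + 3*I*k^2 - 9*k + 6*I*k - 18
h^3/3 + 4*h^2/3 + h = h*(h/3 + 1/3)*(h + 3)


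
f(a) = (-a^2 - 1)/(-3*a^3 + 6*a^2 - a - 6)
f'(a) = -2*a/(-3*a^3 + 6*a^2 - a - 6) + (-a^2 - 1)*(9*a^2 - 12*a + 1)/(-3*a^3 + 6*a^2 - a - 6)^2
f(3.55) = 0.20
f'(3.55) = -0.11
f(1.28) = 0.71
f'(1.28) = 0.61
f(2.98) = 0.28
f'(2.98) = -0.19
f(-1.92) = -0.12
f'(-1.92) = -0.08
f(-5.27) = -0.05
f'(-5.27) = -0.01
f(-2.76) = -0.08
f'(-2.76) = -0.03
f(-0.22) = 0.19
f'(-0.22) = -0.22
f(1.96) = 0.65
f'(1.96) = -0.52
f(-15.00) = -0.02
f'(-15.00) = 0.00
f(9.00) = 0.05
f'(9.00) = -0.00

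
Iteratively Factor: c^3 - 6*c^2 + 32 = (c - 4)*(c^2 - 2*c - 8) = (c - 4)*(c + 2)*(c - 4)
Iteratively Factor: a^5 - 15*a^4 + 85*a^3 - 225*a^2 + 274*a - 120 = (a - 2)*(a^4 - 13*a^3 + 59*a^2 - 107*a + 60) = (a - 4)*(a - 2)*(a^3 - 9*a^2 + 23*a - 15) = (a - 4)*(a - 3)*(a - 2)*(a^2 - 6*a + 5) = (a - 5)*(a - 4)*(a - 3)*(a - 2)*(a - 1)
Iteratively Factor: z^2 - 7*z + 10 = (z - 2)*(z - 5)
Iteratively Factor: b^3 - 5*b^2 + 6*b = (b)*(b^2 - 5*b + 6) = b*(b - 3)*(b - 2)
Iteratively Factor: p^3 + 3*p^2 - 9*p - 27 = (p - 3)*(p^2 + 6*p + 9) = (p - 3)*(p + 3)*(p + 3)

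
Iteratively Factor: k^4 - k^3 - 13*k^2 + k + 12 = (k + 3)*(k^3 - 4*k^2 - k + 4) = (k - 1)*(k + 3)*(k^2 - 3*k - 4) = (k - 4)*(k - 1)*(k + 3)*(k + 1)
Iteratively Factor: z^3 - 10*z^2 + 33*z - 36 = (z - 3)*(z^2 - 7*z + 12) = (z - 3)^2*(z - 4)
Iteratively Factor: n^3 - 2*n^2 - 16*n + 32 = (n - 2)*(n^2 - 16) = (n - 2)*(n + 4)*(n - 4)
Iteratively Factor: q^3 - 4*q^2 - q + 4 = (q - 4)*(q^2 - 1) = (q - 4)*(q - 1)*(q + 1)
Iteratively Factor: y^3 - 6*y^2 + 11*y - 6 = (y - 2)*(y^2 - 4*y + 3) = (y - 2)*(y - 1)*(y - 3)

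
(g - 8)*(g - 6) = g^2 - 14*g + 48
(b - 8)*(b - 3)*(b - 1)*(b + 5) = b^4 - 7*b^3 - 25*b^2 + 151*b - 120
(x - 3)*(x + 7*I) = x^2 - 3*x + 7*I*x - 21*I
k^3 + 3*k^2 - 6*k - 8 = (k - 2)*(k + 1)*(k + 4)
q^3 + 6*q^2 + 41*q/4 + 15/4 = (q + 1/2)*(q + 5/2)*(q + 3)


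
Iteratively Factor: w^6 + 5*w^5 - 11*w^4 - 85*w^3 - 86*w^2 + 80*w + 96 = (w + 1)*(w^5 + 4*w^4 - 15*w^3 - 70*w^2 - 16*w + 96) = (w - 4)*(w + 1)*(w^4 + 8*w^3 + 17*w^2 - 2*w - 24) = (w - 4)*(w + 1)*(w + 2)*(w^3 + 6*w^2 + 5*w - 12) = (w - 4)*(w + 1)*(w + 2)*(w + 4)*(w^2 + 2*w - 3) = (w - 4)*(w - 1)*(w + 1)*(w + 2)*(w + 4)*(w + 3)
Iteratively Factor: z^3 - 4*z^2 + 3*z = (z - 1)*(z^2 - 3*z) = (z - 3)*(z - 1)*(z)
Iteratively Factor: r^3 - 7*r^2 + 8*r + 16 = (r + 1)*(r^2 - 8*r + 16) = (r - 4)*(r + 1)*(r - 4)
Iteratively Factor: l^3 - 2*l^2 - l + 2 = (l - 2)*(l^2 - 1) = (l - 2)*(l - 1)*(l + 1)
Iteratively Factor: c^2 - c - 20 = (c - 5)*(c + 4)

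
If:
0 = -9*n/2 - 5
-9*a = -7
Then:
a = 7/9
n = -10/9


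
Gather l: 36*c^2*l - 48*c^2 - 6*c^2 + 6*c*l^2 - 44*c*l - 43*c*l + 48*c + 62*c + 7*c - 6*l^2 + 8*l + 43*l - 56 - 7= -54*c^2 + 117*c + l^2*(6*c - 6) + l*(36*c^2 - 87*c + 51) - 63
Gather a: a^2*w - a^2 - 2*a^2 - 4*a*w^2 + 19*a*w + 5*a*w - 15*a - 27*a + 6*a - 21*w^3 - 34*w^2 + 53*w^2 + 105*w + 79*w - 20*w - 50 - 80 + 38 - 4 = a^2*(w - 3) + a*(-4*w^2 + 24*w - 36) - 21*w^3 + 19*w^2 + 164*w - 96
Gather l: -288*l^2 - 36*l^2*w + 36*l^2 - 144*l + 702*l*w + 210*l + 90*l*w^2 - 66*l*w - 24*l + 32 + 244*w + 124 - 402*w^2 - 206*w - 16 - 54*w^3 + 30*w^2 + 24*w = l^2*(-36*w - 252) + l*(90*w^2 + 636*w + 42) - 54*w^3 - 372*w^2 + 62*w + 140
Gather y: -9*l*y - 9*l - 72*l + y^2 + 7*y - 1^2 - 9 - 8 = -81*l + y^2 + y*(7 - 9*l) - 18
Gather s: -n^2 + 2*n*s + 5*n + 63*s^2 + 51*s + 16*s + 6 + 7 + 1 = -n^2 + 5*n + 63*s^2 + s*(2*n + 67) + 14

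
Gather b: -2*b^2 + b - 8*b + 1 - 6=-2*b^2 - 7*b - 5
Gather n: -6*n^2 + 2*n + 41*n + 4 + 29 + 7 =-6*n^2 + 43*n + 40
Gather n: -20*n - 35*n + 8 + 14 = 22 - 55*n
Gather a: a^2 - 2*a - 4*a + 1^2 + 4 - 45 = a^2 - 6*a - 40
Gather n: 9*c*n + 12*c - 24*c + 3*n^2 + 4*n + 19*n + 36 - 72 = -12*c + 3*n^2 + n*(9*c + 23) - 36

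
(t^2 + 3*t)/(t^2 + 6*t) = (t + 3)/(t + 6)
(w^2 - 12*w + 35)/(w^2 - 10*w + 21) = (w - 5)/(w - 3)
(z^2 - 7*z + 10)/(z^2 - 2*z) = (z - 5)/z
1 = 1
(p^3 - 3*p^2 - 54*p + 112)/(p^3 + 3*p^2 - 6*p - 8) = (p^2 - p - 56)/(p^2 + 5*p + 4)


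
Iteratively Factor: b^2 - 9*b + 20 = (b - 5)*(b - 4)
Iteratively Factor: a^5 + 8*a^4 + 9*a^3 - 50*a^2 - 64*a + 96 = (a + 3)*(a^4 + 5*a^3 - 6*a^2 - 32*a + 32) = (a + 3)*(a + 4)*(a^3 + a^2 - 10*a + 8) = (a - 2)*(a + 3)*(a + 4)*(a^2 + 3*a - 4) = (a - 2)*(a + 3)*(a + 4)^2*(a - 1)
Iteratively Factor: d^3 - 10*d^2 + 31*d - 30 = (d - 2)*(d^2 - 8*d + 15) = (d - 5)*(d - 2)*(d - 3)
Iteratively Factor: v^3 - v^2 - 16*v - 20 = (v + 2)*(v^2 - 3*v - 10) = (v - 5)*(v + 2)*(v + 2)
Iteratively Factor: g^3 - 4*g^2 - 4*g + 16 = (g - 2)*(g^2 - 2*g - 8) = (g - 4)*(g - 2)*(g + 2)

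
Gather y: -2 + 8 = 6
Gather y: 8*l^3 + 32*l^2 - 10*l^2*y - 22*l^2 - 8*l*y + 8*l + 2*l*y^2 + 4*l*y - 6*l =8*l^3 + 10*l^2 + 2*l*y^2 + 2*l + y*(-10*l^2 - 4*l)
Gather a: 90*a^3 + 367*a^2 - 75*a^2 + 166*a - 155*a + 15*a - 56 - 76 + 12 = 90*a^3 + 292*a^2 + 26*a - 120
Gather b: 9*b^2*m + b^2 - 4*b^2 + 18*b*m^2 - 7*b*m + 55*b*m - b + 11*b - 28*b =b^2*(9*m - 3) + b*(18*m^2 + 48*m - 18)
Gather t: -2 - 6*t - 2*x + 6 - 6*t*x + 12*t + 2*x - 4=t*(6 - 6*x)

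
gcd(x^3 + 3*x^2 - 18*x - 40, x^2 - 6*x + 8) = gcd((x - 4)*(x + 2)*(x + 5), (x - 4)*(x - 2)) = x - 4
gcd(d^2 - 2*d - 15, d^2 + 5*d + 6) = d + 3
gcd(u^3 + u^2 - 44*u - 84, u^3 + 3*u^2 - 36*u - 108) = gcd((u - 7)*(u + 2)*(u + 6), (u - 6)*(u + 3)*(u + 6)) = u + 6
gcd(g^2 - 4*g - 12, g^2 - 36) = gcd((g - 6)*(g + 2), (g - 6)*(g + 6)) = g - 6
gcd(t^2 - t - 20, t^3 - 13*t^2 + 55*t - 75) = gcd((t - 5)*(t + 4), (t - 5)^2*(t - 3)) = t - 5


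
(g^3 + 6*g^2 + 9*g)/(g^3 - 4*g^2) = (g^2 + 6*g + 9)/(g*(g - 4))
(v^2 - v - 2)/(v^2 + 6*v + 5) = (v - 2)/(v + 5)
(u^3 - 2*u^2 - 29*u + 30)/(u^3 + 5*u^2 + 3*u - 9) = (u^2 - u - 30)/(u^2 + 6*u + 9)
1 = 1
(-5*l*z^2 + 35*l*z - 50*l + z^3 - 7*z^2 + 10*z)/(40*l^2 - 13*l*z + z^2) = (z^2 - 7*z + 10)/(-8*l + z)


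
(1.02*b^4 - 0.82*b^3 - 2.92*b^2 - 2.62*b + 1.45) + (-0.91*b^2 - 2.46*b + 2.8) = 1.02*b^4 - 0.82*b^3 - 3.83*b^2 - 5.08*b + 4.25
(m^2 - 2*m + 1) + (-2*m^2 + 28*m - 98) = -m^2 + 26*m - 97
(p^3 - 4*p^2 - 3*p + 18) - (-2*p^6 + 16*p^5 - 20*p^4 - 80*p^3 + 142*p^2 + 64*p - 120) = 2*p^6 - 16*p^5 + 20*p^4 + 81*p^3 - 146*p^2 - 67*p + 138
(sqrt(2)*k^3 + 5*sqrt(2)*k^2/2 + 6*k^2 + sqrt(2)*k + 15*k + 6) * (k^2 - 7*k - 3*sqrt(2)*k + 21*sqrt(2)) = sqrt(2)*k^5 - 9*sqrt(2)*k^4/2 - 69*sqrt(2)*k^3/2 + 74*sqrt(2)*k^2 + 297*sqrt(2)*k + 126*sqrt(2)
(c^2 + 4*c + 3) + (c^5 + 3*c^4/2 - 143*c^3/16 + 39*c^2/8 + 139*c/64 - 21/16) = c^5 + 3*c^4/2 - 143*c^3/16 + 47*c^2/8 + 395*c/64 + 27/16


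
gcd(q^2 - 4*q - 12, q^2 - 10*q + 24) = q - 6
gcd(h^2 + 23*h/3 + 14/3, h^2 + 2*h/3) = h + 2/3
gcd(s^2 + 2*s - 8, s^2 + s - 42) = 1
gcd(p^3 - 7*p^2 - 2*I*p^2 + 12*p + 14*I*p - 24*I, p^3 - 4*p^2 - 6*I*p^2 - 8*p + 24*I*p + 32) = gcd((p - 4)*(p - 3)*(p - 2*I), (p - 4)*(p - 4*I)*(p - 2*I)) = p^2 + p*(-4 - 2*I) + 8*I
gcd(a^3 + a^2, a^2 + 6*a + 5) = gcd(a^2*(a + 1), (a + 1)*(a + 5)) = a + 1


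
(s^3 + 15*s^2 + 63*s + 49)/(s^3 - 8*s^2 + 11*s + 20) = (s^2 + 14*s + 49)/(s^2 - 9*s + 20)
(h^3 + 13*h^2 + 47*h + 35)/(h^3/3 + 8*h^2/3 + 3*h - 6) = 3*(h^3 + 13*h^2 + 47*h + 35)/(h^3 + 8*h^2 + 9*h - 18)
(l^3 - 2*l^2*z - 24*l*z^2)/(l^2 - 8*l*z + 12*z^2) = l*(-l - 4*z)/(-l + 2*z)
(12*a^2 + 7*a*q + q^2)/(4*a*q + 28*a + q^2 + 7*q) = (3*a + q)/(q + 7)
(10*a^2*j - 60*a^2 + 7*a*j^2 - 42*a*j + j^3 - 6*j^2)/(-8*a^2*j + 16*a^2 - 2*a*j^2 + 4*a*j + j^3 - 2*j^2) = (-5*a*j + 30*a - j^2 + 6*j)/(4*a*j - 8*a - j^2 + 2*j)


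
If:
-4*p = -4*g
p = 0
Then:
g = 0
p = 0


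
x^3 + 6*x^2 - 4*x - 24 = (x - 2)*(x + 2)*(x + 6)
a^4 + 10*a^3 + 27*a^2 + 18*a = a*(a + 1)*(a + 3)*(a + 6)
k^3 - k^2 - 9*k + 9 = (k - 3)*(k - 1)*(k + 3)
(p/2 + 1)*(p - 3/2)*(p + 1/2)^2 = p^4/2 + 3*p^3/4 - 9*p^2/8 - 23*p/16 - 3/8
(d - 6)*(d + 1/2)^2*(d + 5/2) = d^4 - 5*d^3/2 - 73*d^2/4 - 127*d/8 - 15/4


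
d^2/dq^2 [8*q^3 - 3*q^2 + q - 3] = 48*q - 6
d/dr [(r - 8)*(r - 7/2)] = 2*r - 23/2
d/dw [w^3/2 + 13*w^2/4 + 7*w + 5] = 3*w^2/2 + 13*w/2 + 7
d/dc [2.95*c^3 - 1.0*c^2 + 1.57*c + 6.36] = 8.85*c^2 - 2.0*c + 1.57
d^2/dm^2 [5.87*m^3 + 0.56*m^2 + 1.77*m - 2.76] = 35.22*m + 1.12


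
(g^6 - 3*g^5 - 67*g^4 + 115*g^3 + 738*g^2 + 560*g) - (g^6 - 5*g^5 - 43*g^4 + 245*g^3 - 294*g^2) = 2*g^5 - 24*g^4 - 130*g^3 + 1032*g^2 + 560*g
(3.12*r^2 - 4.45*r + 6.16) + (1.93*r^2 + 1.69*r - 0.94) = 5.05*r^2 - 2.76*r + 5.22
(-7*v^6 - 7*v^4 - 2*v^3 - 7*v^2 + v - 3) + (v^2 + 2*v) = -7*v^6 - 7*v^4 - 2*v^3 - 6*v^2 + 3*v - 3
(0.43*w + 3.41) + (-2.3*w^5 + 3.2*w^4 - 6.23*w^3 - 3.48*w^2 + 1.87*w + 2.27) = -2.3*w^5 + 3.2*w^4 - 6.23*w^3 - 3.48*w^2 + 2.3*w + 5.68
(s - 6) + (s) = 2*s - 6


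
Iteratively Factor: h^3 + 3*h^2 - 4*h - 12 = (h + 2)*(h^2 + h - 6) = (h - 2)*(h + 2)*(h + 3)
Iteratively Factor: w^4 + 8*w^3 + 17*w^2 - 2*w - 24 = (w + 2)*(w^3 + 6*w^2 + 5*w - 12) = (w + 2)*(w + 4)*(w^2 + 2*w - 3) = (w + 2)*(w + 3)*(w + 4)*(w - 1)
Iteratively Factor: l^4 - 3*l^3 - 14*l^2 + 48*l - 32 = (l - 1)*(l^3 - 2*l^2 - 16*l + 32) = (l - 1)*(l + 4)*(l^2 - 6*l + 8) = (l - 4)*(l - 1)*(l + 4)*(l - 2)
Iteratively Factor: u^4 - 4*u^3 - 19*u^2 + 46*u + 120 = (u - 4)*(u^3 - 19*u - 30) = (u - 4)*(u + 3)*(u^2 - 3*u - 10) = (u - 5)*(u - 4)*(u + 3)*(u + 2)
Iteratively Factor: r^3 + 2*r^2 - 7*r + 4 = (r - 1)*(r^2 + 3*r - 4) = (r - 1)*(r + 4)*(r - 1)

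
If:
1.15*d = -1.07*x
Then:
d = -0.930434782608696*x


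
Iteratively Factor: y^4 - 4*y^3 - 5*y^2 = (y)*(y^3 - 4*y^2 - 5*y) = y^2*(y^2 - 4*y - 5) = y^2*(y + 1)*(y - 5)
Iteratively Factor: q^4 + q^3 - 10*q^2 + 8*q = (q)*(q^3 + q^2 - 10*q + 8) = q*(q - 2)*(q^2 + 3*q - 4) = q*(q - 2)*(q - 1)*(q + 4)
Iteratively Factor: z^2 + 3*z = (z)*(z + 3)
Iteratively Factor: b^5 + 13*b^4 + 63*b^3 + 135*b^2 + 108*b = (b + 3)*(b^4 + 10*b^3 + 33*b^2 + 36*b) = b*(b + 3)*(b^3 + 10*b^2 + 33*b + 36) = b*(b + 3)*(b + 4)*(b^2 + 6*b + 9) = b*(b + 3)^2*(b + 4)*(b + 3)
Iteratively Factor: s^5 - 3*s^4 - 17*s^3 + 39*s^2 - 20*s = (s - 1)*(s^4 - 2*s^3 - 19*s^2 + 20*s) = (s - 1)^2*(s^3 - s^2 - 20*s) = s*(s - 1)^2*(s^2 - s - 20) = s*(s - 5)*(s - 1)^2*(s + 4)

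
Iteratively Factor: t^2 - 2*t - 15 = (t + 3)*(t - 5)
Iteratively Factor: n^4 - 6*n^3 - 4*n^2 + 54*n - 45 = (n - 1)*(n^3 - 5*n^2 - 9*n + 45) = (n - 5)*(n - 1)*(n^2 - 9) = (n - 5)*(n - 3)*(n - 1)*(n + 3)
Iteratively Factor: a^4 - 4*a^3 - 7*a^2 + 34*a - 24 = (a - 4)*(a^3 - 7*a + 6) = (a - 4)*(a - 1)*(a^2 + a - 6) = (a - 4)*(a - 1)*(a + 3)*(a - 2)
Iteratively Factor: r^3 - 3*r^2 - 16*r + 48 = (r - 4)*(r^2 + r - 12) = (r - 4)*(r - 3)*(r + 4)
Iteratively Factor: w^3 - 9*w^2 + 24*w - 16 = (w - 4)*(w^2 - 5*w + 4) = (w - 4)*(w - 1)*(w - 4)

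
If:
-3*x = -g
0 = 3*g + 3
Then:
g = -1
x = -1/3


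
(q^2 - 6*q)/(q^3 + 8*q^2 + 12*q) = (q - 6)/(q^2 + 8*q + 12)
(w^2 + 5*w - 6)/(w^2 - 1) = (w + 6)/(w + 1)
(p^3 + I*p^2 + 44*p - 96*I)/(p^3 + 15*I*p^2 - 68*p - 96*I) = (p^2 - 7*I*p - 12)/(p^2 + 7*I*p - 12)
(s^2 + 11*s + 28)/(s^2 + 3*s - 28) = (s + 4)/(s - 4)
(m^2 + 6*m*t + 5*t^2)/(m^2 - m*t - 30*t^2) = (-m - t)/(-m + 6*t)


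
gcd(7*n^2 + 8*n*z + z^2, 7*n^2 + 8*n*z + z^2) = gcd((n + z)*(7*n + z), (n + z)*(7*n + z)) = 7*n^2 + 8*n*z + z^2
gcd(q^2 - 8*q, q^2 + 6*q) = q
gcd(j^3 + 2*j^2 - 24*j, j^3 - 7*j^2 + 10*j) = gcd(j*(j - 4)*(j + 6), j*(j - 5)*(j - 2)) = j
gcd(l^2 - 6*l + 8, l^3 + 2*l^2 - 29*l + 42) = l - 2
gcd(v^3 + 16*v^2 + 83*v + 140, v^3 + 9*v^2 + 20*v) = v^2 + 9*v + 20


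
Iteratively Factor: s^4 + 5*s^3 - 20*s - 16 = (s + 2)*(s^3 + 3*s^2 - 6*s - 8) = (s + 1)*(s + 2)*(s^2 + 2*s - 8) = (s + 1)*(s + 2)*(s + 4)*(s - 2)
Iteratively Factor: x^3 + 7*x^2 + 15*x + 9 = (x + 1)*(x^2 + 6*x + 9) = (x + 1)*(x + 3)*(x + 3)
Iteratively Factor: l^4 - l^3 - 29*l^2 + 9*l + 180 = (l + 3)*(l^3 - 4*l^2 - 17*l + 60) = (l - 3)*(l + 3)*(l^2 - l - 20) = (l - 5)*(l - 3)*(l + 3)*(l + 4)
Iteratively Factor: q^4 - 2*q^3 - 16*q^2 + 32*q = (q - 2)*(q^3 - 16*q) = (q - 4)*(q - 2)*(q^2 + 4*q) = (q - 4)*(q - 2)*(q + 4)*(q)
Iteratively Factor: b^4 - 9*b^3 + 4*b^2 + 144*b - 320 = (b - 5)*(b^3 - 4*b^2 - 16*b + 64) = (b - 5)*(b - 4)*(b^2 - 16) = (b - 5)*(b - 4)*(b + 4)*(b - 4)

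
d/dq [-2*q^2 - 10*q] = -4*q - 10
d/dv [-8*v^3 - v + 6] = -24*v^2 - 1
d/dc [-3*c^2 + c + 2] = 1 - 6*c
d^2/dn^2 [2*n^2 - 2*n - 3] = 4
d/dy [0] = 0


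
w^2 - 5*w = w*(w - 5)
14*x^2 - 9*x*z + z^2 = (-7*x + z)*(-2*x + z)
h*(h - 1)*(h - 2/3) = h^3 - 5*h^2/3 + 2*h/3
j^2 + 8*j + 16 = (j + 4)^2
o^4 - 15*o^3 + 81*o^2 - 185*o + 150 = (o - 5)^2*(o - 3)*(o - 2)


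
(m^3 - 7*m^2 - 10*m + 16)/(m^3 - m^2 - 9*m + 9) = (m^2 - 6*m - 16)/(m^2 - 9)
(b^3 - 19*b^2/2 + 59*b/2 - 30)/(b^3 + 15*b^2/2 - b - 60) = (b^2 - 7*b + 12)/(b^2 + 10*b + 24)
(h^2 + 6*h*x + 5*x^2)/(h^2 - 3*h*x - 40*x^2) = (-h - x)/(-h + 8*x)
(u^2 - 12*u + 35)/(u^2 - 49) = (u - 5)/(u + 7)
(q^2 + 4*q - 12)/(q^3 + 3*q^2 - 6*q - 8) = (q + 6)/(q^2 + 5*q + 4)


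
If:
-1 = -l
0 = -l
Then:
No Solution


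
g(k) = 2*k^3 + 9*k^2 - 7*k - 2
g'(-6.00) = 101.00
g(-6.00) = -68.00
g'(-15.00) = 1073.00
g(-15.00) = -4622.00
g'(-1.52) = -20.50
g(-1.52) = 22.41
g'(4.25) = 177.88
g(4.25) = 284.34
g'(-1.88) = -19.63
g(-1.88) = 29.68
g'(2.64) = 82.34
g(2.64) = 79.05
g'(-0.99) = -18.94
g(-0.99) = 11.81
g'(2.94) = 97.78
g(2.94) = 106.04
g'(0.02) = -6.64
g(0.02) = -2.14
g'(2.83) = 91.99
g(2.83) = 95.60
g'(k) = 6*k^2 + 18*k - 7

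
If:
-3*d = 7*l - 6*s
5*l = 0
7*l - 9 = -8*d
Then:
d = 9/8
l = 0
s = 9/16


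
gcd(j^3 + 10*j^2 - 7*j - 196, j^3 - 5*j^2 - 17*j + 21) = 1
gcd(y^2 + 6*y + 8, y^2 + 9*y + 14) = y + 2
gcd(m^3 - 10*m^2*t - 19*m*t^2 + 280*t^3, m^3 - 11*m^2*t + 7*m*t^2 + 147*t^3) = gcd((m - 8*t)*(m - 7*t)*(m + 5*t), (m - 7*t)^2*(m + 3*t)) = -m + 7*t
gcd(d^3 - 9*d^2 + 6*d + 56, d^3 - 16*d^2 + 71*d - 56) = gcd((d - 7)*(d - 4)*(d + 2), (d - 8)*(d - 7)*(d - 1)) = d - 7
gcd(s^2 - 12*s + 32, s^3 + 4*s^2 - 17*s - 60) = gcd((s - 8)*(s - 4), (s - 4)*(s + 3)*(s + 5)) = s - 4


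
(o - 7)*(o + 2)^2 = o^3 - 3*o^2 - 24*o - 28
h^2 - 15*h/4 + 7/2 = (h - 2)*(h - 7/4)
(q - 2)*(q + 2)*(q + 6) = q^3 + 6*q^2 - 4*q - 24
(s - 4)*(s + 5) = s^2 + s - 20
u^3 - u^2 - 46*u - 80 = (u - 8)*(u + 2)*(u + 5)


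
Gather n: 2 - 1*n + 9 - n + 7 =18 - 2*n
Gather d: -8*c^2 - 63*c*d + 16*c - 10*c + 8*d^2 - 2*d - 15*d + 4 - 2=-8*c^2 + 6*c + 8*d^2 + d*(-63*c - 17) + 2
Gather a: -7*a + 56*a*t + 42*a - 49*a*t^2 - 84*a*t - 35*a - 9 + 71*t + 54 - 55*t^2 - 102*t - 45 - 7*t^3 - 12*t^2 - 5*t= a*(-49*t^2 - 28*t) - 7*t^3 - 67*t^2 - 36*t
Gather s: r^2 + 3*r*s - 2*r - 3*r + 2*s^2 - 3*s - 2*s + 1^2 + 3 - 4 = r^2 - 5*r + 2*s^2 + s*(3*r - 5)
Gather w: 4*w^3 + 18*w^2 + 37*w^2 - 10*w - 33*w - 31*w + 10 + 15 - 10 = 4*w^3 + 55*w^2 - 74*w + 15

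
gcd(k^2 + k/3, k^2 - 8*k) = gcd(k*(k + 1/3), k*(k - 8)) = k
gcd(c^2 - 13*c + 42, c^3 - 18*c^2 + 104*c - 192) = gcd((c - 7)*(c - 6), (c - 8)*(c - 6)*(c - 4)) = c - 6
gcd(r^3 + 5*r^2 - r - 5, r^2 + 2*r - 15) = r + 5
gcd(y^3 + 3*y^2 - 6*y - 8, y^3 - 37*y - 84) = y + 4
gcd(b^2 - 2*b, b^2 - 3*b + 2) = b - 2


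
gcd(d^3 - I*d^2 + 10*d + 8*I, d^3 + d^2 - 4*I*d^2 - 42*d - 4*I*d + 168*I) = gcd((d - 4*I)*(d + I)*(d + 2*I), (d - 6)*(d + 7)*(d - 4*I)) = d - 4*I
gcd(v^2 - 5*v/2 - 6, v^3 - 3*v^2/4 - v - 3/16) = 1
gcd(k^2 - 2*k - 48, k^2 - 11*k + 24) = k - 8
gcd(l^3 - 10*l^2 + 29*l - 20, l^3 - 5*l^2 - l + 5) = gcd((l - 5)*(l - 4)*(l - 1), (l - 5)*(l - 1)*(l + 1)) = l^2 - 6*l + 5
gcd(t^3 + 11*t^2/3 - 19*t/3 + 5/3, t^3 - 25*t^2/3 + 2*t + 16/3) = t - 1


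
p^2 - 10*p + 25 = (p - 5)^2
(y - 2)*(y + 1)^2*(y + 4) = y^4 + 4*y^3 - 3*y^2 - 14*y - 8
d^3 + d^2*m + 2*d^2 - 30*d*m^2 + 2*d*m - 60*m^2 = (d + 2)*(d - 5*m)*(d + 6*m)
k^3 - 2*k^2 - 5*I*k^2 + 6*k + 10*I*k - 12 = (k - 2)*(k - 6*I)*(k + I)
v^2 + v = v*(v + 1)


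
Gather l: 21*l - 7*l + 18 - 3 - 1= 14*l + 14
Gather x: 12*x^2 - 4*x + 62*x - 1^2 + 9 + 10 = 12*x^2 + 58*x + 18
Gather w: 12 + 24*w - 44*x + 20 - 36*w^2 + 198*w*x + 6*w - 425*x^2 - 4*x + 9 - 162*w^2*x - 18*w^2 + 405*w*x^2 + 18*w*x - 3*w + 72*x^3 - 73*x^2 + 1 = w^2*(-162*x - 54) + w*(405*x^2 + 216*x + 27) + 72*x^3 - 498*x^2 - 48*x + 42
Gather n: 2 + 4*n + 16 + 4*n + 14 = 8*n + 32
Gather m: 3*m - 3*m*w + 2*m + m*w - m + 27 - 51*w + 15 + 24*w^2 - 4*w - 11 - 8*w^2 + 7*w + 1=m*(4 - 2*w) + 16*w^2 - 48*w + 32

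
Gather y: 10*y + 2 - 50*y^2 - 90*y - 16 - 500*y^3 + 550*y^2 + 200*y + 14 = -500*y^3 + 500*y^2 + 120*y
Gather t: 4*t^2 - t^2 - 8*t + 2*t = 3*t^2 - 6*t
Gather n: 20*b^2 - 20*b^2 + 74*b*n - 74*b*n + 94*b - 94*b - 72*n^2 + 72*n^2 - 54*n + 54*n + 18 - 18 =0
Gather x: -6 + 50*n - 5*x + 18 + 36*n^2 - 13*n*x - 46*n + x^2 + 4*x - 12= 36*n^2 + 4*n + x^2 + x*(-13*n - 1)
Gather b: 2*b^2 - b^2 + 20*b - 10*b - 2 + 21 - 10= b^2 + 10*b + 9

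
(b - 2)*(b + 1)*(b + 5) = b^3 + 4*b^2 - 7*b - 10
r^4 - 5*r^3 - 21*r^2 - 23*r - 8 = (r - 8)*(r + 1)^3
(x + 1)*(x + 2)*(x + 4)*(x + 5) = x^4 + 12*x^3 + 49*x^2 + 78*x + 40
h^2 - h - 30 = (h - 6)*(h + 5)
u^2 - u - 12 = (u - 4)*(u + 3)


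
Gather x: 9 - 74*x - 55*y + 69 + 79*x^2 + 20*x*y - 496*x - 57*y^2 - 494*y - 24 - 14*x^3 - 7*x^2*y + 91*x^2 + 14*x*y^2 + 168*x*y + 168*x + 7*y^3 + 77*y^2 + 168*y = -14*x^3 + x^2*(170 - 7*y) + x*(14*y^2 + 188*y - 402) + 7*y^3 + 20*y^2 - 381*y + 54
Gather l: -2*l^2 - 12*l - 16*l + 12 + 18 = -2*l^2 - 28*l + 30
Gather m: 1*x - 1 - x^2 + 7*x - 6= -x^2 + 8*x - 7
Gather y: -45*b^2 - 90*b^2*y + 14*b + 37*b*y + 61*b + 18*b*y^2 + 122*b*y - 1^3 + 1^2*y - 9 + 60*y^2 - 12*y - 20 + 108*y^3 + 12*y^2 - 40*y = -45*b^2 + 75*b + 108*y^3 + y^2*(18*b + 72) + y*(-90*b^2 + 159*b - 51) - 30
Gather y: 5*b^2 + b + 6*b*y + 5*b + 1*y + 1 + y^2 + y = 5*b^2 + 6*b + y^2 + y*(6*b + 2) + 1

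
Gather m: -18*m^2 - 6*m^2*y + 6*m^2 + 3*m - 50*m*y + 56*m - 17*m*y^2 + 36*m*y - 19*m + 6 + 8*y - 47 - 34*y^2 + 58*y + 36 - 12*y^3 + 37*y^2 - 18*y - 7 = m^2*(-6*y - 12) + m*(-17*y^2 - 14*y + 40) - 12*y^3 + 3*y^2 + 48*y - 12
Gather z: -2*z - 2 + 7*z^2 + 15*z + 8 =7*z^2 + 13*z + 6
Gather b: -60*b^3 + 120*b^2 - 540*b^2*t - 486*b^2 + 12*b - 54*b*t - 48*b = -60*b^3 + b^2*(-540*t - 366) + b*(-54*t - 36)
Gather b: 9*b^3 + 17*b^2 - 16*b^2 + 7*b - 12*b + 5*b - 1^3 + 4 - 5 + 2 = 9*b^3 + b^2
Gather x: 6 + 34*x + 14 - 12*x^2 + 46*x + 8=-12*x^2 + 80*x + 28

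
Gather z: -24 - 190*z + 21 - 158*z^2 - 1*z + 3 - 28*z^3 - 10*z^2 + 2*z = -28*z^3 - 168*z^2 - 189*z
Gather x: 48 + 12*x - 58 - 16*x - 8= -4*x - 18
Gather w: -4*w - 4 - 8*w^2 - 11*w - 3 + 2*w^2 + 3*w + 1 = -6*w^2 - 12*w - 6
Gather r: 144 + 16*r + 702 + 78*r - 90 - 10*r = 84*r + 756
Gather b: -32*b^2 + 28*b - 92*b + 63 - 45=-32*b^2 - 64*b + 18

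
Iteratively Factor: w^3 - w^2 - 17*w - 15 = (w - 5)*(w^2 + 4*w + 3) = (w - 5)*(w + 3)*(w + 1)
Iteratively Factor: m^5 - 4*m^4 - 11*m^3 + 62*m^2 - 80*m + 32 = (m - 1)*(m^4 - 3*m^3 - 14*m^2 + 48*m - 32) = (m - 2)*(m - 1)*(m^3 - m^2 - 16*m + 16) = (m - 2)*(m - 1)^2*(m^2 - 16) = (m - 4)*(m - 2)*(m - 1)^2*(m + 4)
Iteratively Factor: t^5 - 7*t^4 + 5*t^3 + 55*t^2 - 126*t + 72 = (t + 3)*(t^4 - 10*t^3 + 35*t^2 - 50*t + 24) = (t - 4)*(t + 3)*(t^3 - 6*t^2 + 11*t - 6) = (t - 4)*(t - 2)*(t + 3)*(t^2 - 4*t + 3) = (t - 4)*(t - 2)*(t - 1)*(t + 3)*(t - 3)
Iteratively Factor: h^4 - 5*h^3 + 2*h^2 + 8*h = (h - 4)*(h^3 - h^2 - 2*h) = (h - 4)*(h - 2)*(h^2 + h) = h*(h - 4)*(h - 2)*(h + 1)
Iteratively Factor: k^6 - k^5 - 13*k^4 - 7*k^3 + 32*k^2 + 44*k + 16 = (k + 2)*(k^5 - 3*k^4 - 7*k^3 + 7*k^2 + 18*k + 8) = (k + 1)*(k + 2)*(k^4 - 4*k^3 - 3*k^2 + 10*k + 8) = (k + 1)^2*(k + 2)*(k^3 - 5*k^2 + 2*k + 8) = (k + 1)^3*(k + 2)*(k^2 - 6*k + 8) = (k - 4)*(k + 1)^3*(k + 2)*(k - 2)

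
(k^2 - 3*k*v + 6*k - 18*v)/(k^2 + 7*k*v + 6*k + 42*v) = (k - 3*v)/(k + 7*v)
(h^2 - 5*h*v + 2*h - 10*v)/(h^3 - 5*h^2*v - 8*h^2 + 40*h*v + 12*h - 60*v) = (h + 2)/(h^2 - 8*h + 12)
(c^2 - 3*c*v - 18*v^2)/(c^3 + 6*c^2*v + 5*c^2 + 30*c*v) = (c^2 - 3*c*v - 18*v^2)/(c*(c^2 + 6*c*v + 5*c + 30*v))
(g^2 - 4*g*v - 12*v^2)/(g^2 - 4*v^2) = (-g + 6*v)/(-g + 2*v)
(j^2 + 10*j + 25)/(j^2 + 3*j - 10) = (j + 5)/(j - 2)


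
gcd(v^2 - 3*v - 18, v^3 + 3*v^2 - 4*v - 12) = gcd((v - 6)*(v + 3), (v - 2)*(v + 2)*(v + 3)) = v + 3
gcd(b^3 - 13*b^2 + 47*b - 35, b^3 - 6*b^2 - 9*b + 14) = b^2 - 8*b + 7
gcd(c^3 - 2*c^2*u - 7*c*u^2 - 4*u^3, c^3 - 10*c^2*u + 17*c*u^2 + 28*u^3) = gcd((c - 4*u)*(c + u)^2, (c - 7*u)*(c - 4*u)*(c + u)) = -c^2 + 3*c*u + 4*u^2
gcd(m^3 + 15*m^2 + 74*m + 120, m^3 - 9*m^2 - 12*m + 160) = m + 4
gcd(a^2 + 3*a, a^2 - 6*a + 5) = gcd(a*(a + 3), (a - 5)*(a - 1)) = 1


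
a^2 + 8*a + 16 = (a + 4)^2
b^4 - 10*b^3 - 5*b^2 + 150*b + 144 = (b - 8)*(b - 6)*(b + 1)*(b + 3)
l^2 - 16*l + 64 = (l - 8)^2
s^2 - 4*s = s*(s - 4)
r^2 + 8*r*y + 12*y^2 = (r + 2*y)*(r + 6*y)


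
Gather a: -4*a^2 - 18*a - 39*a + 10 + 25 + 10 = -4*a^2 - 57*a + 45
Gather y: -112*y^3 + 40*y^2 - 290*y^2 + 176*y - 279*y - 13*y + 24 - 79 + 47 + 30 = -112*y^3 - 250*y^2 - 116*y + 22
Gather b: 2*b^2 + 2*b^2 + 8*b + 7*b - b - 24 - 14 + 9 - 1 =4*b^2 + 14*b - 30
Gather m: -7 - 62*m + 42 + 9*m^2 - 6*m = 9*m^2 - 68*m + 35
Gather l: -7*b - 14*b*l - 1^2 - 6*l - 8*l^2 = -7*b - 8*l^2 + l*(-14*b - 6) - 1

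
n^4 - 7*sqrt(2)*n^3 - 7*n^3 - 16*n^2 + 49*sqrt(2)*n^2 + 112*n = n*(n - 7)*(n - 8*sqrt(2))*(n + sqrt(2))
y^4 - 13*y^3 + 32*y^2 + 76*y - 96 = (y - 8)*(y - 6)*(y - 1)*(y + 2)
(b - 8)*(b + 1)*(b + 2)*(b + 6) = b^4 + b^3 - 52*b^2 - 148*b - 96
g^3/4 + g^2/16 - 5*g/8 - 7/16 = (g/4 + 1/4)*(g - 7/4)*(g + 1)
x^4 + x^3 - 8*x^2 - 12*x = x*(x - 3)*(x + 2)^2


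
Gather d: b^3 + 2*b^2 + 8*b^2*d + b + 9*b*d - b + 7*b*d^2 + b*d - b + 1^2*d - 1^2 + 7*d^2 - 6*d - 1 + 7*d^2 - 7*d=b^3 + 2*b^2 - b + d^2*(7*b + 14) + d*(8*b^2 + 10*b - 12) - 2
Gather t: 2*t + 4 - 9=2*t - 5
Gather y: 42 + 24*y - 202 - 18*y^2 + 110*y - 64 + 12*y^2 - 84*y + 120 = -6*y^2 + 50*y - 104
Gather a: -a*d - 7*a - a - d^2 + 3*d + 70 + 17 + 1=a*(-d - 8) - d^2 + 3*d + 88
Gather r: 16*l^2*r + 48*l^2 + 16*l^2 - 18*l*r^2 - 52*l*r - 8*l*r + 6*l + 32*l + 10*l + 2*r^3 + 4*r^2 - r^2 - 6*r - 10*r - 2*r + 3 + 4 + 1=64*l^2 + 48*l + 2*r^3 + r^2*(3 - 18*l) + r*(16*l^2 - 60*l - 18) + 8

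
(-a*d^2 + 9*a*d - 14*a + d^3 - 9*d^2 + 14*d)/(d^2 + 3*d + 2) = (-a*d^2 + 9*a*d - 14*a + d^3 - 9*d^2 + 14*d)/(d^2 + 3*d + 2)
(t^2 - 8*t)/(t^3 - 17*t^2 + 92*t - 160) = t/(t^2 - 9*t + 20)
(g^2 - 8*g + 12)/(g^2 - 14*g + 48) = (g - 2)/(g - 8)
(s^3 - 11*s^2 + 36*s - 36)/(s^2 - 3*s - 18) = (s^2 - 5*s + 6)/(s + 3)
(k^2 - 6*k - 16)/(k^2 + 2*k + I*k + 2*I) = (k - 8)/(k + I)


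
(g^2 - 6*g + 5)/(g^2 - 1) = (g - 5)/(g + 1)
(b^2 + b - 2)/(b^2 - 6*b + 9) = (b^2 + b - 2)/(b^2 - 6*b + 9)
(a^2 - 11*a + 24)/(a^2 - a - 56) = (a - 3)/(a + 7)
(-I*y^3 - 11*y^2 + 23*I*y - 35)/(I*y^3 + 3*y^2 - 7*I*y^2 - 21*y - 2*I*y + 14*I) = (-y^3 + 11*I*y^2 + 23*y + 35*I)/(y^3 - y^2*(7 + 3*I) + y*(-2 + 21*I) + 14)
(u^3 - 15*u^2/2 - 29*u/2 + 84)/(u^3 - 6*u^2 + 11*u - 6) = (u^2 - 9*u/2 - 28)/(u^2 - 3*u + 2)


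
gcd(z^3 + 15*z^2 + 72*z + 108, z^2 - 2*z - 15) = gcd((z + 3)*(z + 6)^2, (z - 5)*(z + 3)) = z + 3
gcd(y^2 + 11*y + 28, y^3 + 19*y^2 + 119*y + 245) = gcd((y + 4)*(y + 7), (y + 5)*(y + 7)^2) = y + 7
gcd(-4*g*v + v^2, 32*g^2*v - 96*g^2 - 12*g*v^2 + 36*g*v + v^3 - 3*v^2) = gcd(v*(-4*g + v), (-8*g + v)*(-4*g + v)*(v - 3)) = -4*g + v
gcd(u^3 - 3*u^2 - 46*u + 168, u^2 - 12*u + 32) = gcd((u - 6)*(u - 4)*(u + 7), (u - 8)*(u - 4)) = u - 4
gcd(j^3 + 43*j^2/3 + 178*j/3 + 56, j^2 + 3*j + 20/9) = j + 4/3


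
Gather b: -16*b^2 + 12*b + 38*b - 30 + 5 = -16*b^2 + 50*b - 25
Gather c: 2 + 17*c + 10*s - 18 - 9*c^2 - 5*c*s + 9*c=-9*c^2 + c*(26 - 5*s) + 10*s - 16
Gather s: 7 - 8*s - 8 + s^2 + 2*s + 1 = s^2 - 6*s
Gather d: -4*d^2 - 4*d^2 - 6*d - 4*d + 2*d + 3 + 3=-8*d^2 - 8*d + 6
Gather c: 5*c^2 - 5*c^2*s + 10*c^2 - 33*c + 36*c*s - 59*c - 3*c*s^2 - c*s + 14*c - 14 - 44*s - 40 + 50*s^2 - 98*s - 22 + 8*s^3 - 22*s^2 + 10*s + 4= c^2*(15 - 5*s) + c*(-3*s^2 + 35*s - 78) + 8*s^3 + 28*s^2 - 132*s - 72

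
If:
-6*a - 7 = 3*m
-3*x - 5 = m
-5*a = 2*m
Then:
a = 14/3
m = -35/3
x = 20/9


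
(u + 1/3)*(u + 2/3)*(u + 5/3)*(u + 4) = u^4 + 20*u^3/3 + 113*u^2/9 + 214*u/27 + 40/27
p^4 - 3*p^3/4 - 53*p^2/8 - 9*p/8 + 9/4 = (p - 3)*(p - 1/2)*(p + 3/4)*(p + 2)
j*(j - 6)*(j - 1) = j^3 - 7*j^2 + 6*j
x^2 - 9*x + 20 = (x - 5)*(x - 4)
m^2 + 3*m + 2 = (m + 1)*(m + 2)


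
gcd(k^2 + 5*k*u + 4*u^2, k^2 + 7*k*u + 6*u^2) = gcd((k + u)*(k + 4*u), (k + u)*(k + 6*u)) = k + u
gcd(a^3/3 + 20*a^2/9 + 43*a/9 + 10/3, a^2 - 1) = 1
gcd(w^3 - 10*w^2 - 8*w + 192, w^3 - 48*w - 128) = w^2 - 4*w - 32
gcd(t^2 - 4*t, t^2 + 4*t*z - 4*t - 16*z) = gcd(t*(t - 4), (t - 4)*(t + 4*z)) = t - 4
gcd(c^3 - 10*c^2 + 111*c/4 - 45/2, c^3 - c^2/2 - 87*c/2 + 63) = c^2 - 15*c/2 + 9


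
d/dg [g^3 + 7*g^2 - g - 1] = 3*g^2 + 14*g - 1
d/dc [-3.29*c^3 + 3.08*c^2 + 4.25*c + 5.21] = -9.87*c^2 + 6.16*c + 4.25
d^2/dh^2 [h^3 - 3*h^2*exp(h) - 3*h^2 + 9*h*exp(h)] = -3*h^2*exp(h) - 3*h*exp(h) + 6*h + 12*exp(h) - 6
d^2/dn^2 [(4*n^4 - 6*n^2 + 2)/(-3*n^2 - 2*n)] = 4*(-18*n^6 - 36*n^5 - 24*n^4 - 18*n^3 - 27*n^2 - 18*n - 4)/(n^3*(27*n^3 + 54*n^2 + 36*n + 8))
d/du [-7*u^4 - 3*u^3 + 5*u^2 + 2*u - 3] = -28*u^3 - 9*u^2 + 10*u + 2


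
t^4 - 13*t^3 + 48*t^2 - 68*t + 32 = (t - 8)*(t - 2)^2*(t - 1)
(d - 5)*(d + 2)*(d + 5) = d^3 + 2*d^2 - 25*d - 50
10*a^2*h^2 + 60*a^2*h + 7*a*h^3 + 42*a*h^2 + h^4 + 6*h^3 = h*(2*a + h)*(5*a + h)*(h + 6)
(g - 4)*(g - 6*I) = g^2 - 4*g - 6*I*g + 24*I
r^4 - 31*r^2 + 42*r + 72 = (r - 4)*(r - 3)*(r + 1)*(r + 6)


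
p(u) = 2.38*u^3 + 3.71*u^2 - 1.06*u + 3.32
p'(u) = 7.14*u^2 + 7.42*u - 1.06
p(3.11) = 107.50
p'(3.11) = 91.07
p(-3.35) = -40.97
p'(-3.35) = 54.21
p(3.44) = 140.46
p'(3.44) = 108.96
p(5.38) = 475.62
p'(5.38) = 245.52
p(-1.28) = 5.76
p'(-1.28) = 1.14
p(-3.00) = -24.37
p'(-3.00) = 40.94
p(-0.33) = 3.99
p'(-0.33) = -2.73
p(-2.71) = -13.93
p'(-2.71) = 31.27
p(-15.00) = -7178.53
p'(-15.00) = 1494.14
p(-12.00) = -3562.36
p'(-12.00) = 938.06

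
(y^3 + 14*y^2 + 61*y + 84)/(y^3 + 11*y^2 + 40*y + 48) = (y + 7)/(y + 4)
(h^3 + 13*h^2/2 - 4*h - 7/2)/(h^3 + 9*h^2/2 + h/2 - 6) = (2*h^2 + 15*h + 7)/(2*h^2 + 11*h + 12)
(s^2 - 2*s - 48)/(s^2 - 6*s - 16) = (s + 6)/(s + 2)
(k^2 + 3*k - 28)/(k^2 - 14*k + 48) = (k^2 + 3*k - 28)/(k^2 - 14*k + 48)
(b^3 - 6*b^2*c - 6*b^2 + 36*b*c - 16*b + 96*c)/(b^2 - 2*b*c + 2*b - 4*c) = (b^2 - 6*b*c - 8*b + 48*c)/(b - 2*c)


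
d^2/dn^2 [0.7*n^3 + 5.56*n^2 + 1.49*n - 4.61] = 4.2*n + 11.12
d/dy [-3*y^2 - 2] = -6*y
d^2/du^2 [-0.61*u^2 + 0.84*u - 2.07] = -1.22000000000000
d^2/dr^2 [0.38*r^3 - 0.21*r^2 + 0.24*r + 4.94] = 2.28*r - 0.42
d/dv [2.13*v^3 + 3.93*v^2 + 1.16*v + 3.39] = 6.39*v^2 + 7.86*v + 1.16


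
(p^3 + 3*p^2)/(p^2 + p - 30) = p^2*(p + 3)/(p^2 + p - 30)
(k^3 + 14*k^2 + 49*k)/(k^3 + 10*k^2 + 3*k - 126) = k*(k + 7)/(k^2 + 3*k - 18)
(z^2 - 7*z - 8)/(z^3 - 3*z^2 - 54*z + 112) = (z + 1)/(z^2 + 5*z - 14)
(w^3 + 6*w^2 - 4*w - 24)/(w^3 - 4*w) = (w + 6)/w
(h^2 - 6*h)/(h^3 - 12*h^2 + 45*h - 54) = h/(h^2 - 6*h + 9)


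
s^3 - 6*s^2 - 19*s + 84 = (s - 7)*(s - 3)*(s + 4)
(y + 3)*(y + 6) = y^2 + 9*y + 18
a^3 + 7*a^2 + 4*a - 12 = (a - 1)*(a + 2)*(a + 6)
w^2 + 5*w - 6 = (w - 1)*(w + 6)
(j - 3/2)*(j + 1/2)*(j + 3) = j^3 + 2*j^2 - 15*j/4 - 9/4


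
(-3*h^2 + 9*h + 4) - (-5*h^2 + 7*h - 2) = 2*h^2 + 2*h + 6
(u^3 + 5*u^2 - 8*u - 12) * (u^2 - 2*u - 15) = u^5 + 3*u^4 - 33*u^3 - 71*u^2 + 144*u + 180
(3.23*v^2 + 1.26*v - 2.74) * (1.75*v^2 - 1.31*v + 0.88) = 5.6525*v^4 - 2.0263*v^3 - 3.6032*v^2 + 4.6982*v - 2.4112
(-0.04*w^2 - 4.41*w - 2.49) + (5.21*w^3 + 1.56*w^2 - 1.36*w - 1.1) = 5.21*w^3 + 1.52*w^2 - 5.77*w - 3.59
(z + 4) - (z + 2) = 2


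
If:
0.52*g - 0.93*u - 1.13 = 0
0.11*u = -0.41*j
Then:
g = 1.78846153846154*u + 2.17307692307692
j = -0.268292682926829*u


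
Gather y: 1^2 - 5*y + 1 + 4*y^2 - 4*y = 4*y^2 - 9*y + 2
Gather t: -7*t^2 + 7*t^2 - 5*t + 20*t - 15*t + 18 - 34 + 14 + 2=0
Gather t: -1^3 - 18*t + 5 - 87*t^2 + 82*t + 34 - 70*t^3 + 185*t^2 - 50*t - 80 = -70*t^3 + 98*t^2 + 14*t - 42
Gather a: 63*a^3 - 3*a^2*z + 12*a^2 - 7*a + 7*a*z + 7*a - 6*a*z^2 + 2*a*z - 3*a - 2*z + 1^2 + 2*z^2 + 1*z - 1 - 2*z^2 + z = 63*a^3 + a^2*(12 - 3*z) + a*(-6*z^2 + 9*z - 3)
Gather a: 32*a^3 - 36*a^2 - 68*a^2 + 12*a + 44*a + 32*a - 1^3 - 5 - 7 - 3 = 32*a^3 - 104*a^2 + 88*a - 16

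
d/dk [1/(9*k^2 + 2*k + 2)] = 2*(-9*k - 1)/(9*k^2 + 2*k + 2)^2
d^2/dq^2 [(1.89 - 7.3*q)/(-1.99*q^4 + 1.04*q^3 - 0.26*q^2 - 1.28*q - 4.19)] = (346.90476*q^7 - 391.42106*q^6 + 187.38252*q^5 - 165.543516*q^4 - 1208.020056*q^3 + 585.163092*q^2 - 100.904856*q - 80.37794)/(7.880599*q^12 - 12.355512*q^11 + 9.54603*q^10 + 10.853344*q^9 + 35.131149*q^8 - 44.11368*q^7 + 34.3253*q^6 + 52.386528*q^5 + 73.471233*q^4 - 44.311288*q^3 + 34.288446*q^2 + 67.415424*q + 73.560059)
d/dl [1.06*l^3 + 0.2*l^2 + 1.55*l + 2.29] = 3.18*l^2 + 0.4*l + 1.55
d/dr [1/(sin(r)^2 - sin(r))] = (-2/tan(r) + cos(r)/sin(r)^2)/(sin(r) - 1)^2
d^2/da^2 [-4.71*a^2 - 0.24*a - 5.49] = -9.42000000000000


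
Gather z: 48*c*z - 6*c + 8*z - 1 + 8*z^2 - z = -6*c + 8*z^2 + z*(48*c + 7) - 1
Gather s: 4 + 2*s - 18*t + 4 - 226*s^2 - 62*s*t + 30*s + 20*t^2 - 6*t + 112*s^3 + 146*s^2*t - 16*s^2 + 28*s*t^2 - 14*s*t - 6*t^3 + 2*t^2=112*s^3 + s^2*(146*t - 242) + s*(28*t^2 - 76*t + 32) - 6*t^3 + 22*t^2 - 24*t + 8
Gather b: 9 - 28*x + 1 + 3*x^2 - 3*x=3*x^2 - 31*x + 10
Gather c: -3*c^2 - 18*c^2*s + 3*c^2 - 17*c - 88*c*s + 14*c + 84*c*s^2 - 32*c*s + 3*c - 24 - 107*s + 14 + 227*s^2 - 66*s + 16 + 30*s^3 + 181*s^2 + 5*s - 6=-18*c^2*s + c*(84*s^2 - 120*s) + 30*s^3 + 408*s^2 - 168*s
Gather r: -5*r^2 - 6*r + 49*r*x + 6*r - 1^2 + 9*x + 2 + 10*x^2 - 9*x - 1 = -5*r^2 + 49*r*x + 10*x^2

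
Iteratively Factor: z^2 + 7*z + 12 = (z + 3)*(z + 4)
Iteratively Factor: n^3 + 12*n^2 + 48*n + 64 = (n + 4)*(n^2 + 8*n + 16) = (n + 4)^2*(n + 4)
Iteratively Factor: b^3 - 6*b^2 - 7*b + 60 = (b - 4)*(b^2 - 2*b - 15) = (b - 4)*(b + 3)*(b - 5)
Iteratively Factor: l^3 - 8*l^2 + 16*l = (l - 4)*(l^2 - 4*l) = l*(l - 4)*(l - 4)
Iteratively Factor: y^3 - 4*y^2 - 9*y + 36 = (y - 3)*(y^2 - y - 12) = (y - 3)*(y + 3)*(y - 4)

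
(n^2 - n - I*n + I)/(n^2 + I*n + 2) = (n - 1)/(n + 2*I)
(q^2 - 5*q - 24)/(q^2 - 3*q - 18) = (q - 8)/(q - 6)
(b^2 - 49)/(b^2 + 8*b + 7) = (b - 7)/(b + 1)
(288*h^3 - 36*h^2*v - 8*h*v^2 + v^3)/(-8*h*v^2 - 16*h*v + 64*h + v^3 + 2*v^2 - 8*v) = (-36*h^2 + v^2)/(v^2 + 2*v - 8)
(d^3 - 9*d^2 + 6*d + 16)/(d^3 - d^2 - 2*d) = (d - 8)/d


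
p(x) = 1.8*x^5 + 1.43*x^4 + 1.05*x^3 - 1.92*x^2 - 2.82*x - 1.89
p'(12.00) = 196912.86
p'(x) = 9.0*x^4 + 5.72*x^3 + 3.15*x^2 - 3.84*x - 2.82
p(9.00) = 116253.09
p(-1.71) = -22.02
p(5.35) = 9149.73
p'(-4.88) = 4530.32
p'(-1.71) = 61.31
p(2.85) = 431.58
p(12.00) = 479052.27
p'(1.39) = 46.89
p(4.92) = 6089.89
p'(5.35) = 8315.93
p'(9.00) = 63436.65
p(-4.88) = -4326.52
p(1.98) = 69.91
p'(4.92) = 6009.31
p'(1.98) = 184.65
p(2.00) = 73.67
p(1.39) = 7.98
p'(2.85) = 738.01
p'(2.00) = 191.86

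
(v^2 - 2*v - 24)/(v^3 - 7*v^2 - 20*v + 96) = (v - 6)/(v^2 - 11*v + 24)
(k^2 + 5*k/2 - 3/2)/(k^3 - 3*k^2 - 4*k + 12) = (2*k^2 + 5*k - 3)/(2*(k^3 - 3*k^2 - 4*k + 12))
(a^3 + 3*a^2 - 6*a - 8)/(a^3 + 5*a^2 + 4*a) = (a - 2)/a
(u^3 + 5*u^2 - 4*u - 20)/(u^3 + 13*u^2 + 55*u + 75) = (u^2 - 4)/(u^2 + 8*u + 15)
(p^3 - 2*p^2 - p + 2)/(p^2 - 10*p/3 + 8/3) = 3*(p^2 - 1)/(3*p - 4)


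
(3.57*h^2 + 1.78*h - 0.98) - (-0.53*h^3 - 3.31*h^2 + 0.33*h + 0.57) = 0.53*h^3 + 6.88*h^2 + 1.45*h - 1.55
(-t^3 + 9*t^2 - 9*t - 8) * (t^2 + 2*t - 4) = -t^5 + 7*t^4 + 13*t^3 - 62*t^2 + 20*t + 32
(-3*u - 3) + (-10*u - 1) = -13*u - 4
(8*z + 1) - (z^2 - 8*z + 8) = -z^2 + 16*z - 7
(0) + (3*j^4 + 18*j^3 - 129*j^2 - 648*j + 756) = 3*j^4 + 18*j^3 - 129*j^2 - 648*j + 756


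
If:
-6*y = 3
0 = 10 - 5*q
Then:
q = 2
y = -1/2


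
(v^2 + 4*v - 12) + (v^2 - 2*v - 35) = 2*v^2 + 2*v - 47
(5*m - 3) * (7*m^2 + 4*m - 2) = 35*m^3 - m^2 - 22*m + 6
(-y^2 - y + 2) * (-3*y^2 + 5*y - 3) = 3*y^4 - 2*y^3 - 8*y^2 + 13*y - 6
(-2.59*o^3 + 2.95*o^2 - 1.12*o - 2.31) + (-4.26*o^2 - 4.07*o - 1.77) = -2.59*o^3 - 1.31*o^2 - 5.19*o - 4.08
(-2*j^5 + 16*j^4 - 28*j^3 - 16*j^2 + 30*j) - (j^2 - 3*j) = -2*j^5 + 16*j^4 - 28*j^3 - 17*j^2 + 33*j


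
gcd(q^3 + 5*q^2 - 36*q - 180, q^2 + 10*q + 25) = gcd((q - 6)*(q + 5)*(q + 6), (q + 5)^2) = q + 5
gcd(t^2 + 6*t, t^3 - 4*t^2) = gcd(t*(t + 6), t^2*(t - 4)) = t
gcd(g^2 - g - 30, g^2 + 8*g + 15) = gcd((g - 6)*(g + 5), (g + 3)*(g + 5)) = g + 5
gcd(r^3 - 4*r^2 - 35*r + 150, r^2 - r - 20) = r - 5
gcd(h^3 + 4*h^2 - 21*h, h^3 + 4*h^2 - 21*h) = h^3 + 4*h^2 - 21*h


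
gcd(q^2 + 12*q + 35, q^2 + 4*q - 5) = q + 5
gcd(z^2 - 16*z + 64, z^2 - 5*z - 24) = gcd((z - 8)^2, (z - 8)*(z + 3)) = z - 8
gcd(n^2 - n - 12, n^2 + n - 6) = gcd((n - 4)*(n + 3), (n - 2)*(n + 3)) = n + 3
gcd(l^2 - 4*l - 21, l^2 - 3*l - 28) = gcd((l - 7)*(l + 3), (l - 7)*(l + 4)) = l - 7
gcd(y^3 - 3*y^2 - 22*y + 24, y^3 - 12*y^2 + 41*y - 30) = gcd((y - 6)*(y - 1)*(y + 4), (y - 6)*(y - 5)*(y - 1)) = y^2 - 7*y + 6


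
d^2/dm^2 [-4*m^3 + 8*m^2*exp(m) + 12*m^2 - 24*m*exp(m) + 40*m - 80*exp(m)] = 8*m^2*exp(m) + 8*m*exp(m) - 24*m - 112*exp(m) + 24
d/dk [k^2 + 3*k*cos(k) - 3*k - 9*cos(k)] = -3*k*sin(k) + 2*k + 9*sin(k) + 3*cos(k) - 3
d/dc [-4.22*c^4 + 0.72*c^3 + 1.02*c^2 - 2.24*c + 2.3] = -16.88*c^3 + 2.16*c^2 + 2.04*c - 2.24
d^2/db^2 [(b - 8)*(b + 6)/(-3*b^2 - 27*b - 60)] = 2*(11*b^3 + 204*b^2 + 1176*b + 2168)/(3*(b^6 + 27*b^5 + 303*b^4 + 1809*b^3 + 6060*b^2 + 10800*b + 8000))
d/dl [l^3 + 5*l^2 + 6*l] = 3*l^2 + 10*l + 6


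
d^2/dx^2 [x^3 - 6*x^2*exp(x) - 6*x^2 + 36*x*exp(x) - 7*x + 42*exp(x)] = -6*x^2*exp(x) + 12*x*exp(x) + 6*x + 102*exp(x) - 12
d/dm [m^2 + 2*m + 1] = 2*m + 2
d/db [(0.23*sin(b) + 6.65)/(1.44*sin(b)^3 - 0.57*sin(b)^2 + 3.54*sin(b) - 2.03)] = (-0.6624*sin(b)^3 - 28.5969*sin(b)^2 + 7.581*sin(b) - 24.0079)*cos(b)/(2.0736*sin(b)^6 - 1.6416*sin(b)^5 + 10.5201*sin(b)^4 - 9.882*sin(b)^3 + 14.8458*sin(b)^2 - 14.3724*sin(b) + 4.1209)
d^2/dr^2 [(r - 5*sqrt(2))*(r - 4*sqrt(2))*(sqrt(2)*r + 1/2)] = 6*sqrt(2)*r - 35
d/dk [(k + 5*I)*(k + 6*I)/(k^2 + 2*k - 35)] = (k^2*(2 - 11*I) - 10*k + 60 - 385*I)/(k^4 + 4*k^3 - 66*k^2 - 140*k + 1225)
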